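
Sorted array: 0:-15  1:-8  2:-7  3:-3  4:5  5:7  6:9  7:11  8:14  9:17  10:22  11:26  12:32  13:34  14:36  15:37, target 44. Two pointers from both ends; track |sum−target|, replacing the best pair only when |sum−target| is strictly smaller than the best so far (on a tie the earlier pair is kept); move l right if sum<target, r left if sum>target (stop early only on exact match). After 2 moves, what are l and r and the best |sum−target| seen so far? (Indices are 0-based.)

[0,15] -15+37=22 d=22 * → l++
[1,15] -8+37=29 d=15 * → l++

l=2, r=15, best |Δ|=15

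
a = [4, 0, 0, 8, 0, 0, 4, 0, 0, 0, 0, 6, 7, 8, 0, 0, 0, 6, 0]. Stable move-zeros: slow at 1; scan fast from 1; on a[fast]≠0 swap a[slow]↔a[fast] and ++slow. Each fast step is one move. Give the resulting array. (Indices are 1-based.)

slow=1 fast=1: a[fast]=4≠0 swap→a[1]=4, slow++,fast++
slow=2 fast=2: a[fast]=0, fast++
slow=2 fast=3: a[fast]=0, fast++
slow=2 fast=4: a[fast]=8≠0 swap→a[2]=8, slow++,fast++
slow=3 fast=5: a[fast]=0, fast++
slow=3 fast=6: a[fast]=0, fast++
slow=3 fast=7: a[fast]=4≠0 swap→a[3]=4, slow++,fast++
slow=4 fast=8: a[fast]=0, fast++
slow=4 fast=9: a[fast]=0, fast++
slow=4 fast=10: a[fast]=0, fast++
slow=4 fast=11: a[fast]=0, fast++
slow=4 fast=12: a[fast]=6≠0 swap→a[4]=6, slow++,fast++
slow=5 fast=13: a[fast]=7≠0 swap→a[5]=7, slow++,fast++
slow=6 fast=14: a[fast]=8≠0 swap→a[6]=8, slow++,fast++
slow=7 fast=15: a[fast]=0, fast++
slow=7 fast=16: a[fast]=0, fast++
slow=7 fast=17: a[fast]=0, fast++
slow=7 fast=18: a[fast]=6≠0 swap→a[7]=6, slow++,fast++
slow=8 fast=19: a[fast]=0, fast++

[4, 8, 4, 6, 7, 8, 6, 0, 0, 0, 0, 0, 0, 0, 0, 0, 0, 0, 0]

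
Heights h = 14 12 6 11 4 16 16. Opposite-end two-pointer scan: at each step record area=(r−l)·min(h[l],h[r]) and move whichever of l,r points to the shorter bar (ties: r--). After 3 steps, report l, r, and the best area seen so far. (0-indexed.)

l=3, r=6, best area=84

[0,6] min(14,16)*6=84 best=84 * → l++
[1,6] min(12,16)*5=60 best=84 → l++
[2,6] min(6,16)*4=24 best=84 → l++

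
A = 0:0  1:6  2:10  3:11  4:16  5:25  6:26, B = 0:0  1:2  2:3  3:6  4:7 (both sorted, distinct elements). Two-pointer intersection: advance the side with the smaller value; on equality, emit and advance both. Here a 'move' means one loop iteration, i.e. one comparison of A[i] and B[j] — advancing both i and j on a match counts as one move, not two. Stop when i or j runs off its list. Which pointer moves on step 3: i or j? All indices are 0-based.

j

i=0 j=0: 0==0 emit, i++,j++
i=1 j=1: 6>2, j++
i=1 j=2: 6>3, j++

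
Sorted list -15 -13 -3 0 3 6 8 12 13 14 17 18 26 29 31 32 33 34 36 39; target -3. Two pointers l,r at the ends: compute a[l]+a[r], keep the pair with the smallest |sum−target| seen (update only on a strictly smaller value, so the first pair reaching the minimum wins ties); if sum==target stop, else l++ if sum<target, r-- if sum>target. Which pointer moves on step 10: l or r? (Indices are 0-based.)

[0,19] -15+39=24 d=27 * → r--
[0,18] -15+36=21 d=24 * → r--
[0,17] -15+34=19 d=22 * → r--
[0,16] -15+33=18 d=21 * → r--
[0,15] -15+32=17 d=20 * → r--
[0,14] -15+31=16 d=19 * → r--
[0,13] -15+29=14 d=17 * → r--
[0,12] -15+26=11 d=14 * → r--
[0,11] -15+18=3 d=6 * → r--
[0,10] -15+17=2 d=5 * → r--

r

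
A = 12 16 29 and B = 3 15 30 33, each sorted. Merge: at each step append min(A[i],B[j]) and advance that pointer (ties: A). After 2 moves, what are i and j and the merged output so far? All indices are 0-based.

i=1, j=1, merged so far=[3, 12]

i=0 j=0: A[i]=12>B[j]=3 take 3, j++
i=0 j=1: A[i]=12<=B[j]=15 take 12, i++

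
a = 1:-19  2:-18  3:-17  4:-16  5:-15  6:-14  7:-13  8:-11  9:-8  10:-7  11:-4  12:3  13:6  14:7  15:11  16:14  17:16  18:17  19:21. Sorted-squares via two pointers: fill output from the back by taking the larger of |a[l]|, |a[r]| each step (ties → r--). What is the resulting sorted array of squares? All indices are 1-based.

l=1 r=19: |-19|<=|21| out[19]=441, r--
l=1 r=18: |-19|>|17| out[18]=361, l++
l=2 r=18: |-18|>|17| out[17]=324, l++
l=3 r=18: |-17|<=|17| out[16]=289, r--
l=3 r=17: |-17|>|16| out[15]=289, l++
l=4 r=17: |-16|<=|16| out[14]=256, r--
l=4 r=16: |-16|>|14| out[13]=256, l++
l=5 r=16: |-15|>|14| out[12]=225, l++
l=6 r=16: |-14|<=|14| out[11]=196, r--
l=6 r=15: |-14|>|11| out[10]=196, l++
l=7 r=15: |-13|>|11| out[9]=169, l++
l=8 r=15: |-11|<=|11| out[8]=121, r--
l=8 r=14: |-11|>|7| out[7]=121, l++
l=9 r=14: |-8|>|7| out[6]=64, l++
l=10 r=14: |-7|<=|7| out[5]=49, r--
l=10 r=13: |-7|>|6| out[4]=49, l++
l=11 r=13: |-4|<=|6| out[3]=36, r--
l=11 r=12: |-4|>|3| out[2]=16, l++
l=12 r=12: |3|<=|3| out[1]=9, r--

[9, 16, 36, 49, 49, 64, 121, 121, 169, 196, 196, 225, 256, 256, 289, 289, 324, 361, 441]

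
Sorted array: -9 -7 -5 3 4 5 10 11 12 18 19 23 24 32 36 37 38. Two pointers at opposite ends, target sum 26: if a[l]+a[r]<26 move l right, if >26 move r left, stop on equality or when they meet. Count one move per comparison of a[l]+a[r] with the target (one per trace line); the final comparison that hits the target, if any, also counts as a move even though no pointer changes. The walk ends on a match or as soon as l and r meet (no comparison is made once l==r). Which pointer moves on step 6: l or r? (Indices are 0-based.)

r

[0,16] -9+38=29 >26 → r--
[0,15] -9+37=28 >26 → r--
[0,14] -9+36=27 >26 → r--
[0,13] -9+32=23 <26 → l++
[1,13] -7+32=25 <26 → l++
[2,13] -5+32=27 >26 → r--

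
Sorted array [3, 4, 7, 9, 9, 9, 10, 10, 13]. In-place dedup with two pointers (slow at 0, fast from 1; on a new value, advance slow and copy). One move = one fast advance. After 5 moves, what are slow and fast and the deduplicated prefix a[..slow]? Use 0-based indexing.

slow=3, fast=6, prefix=[3, 4, 7, 9]

(s=0,f=1) a[fast]=4≠a[slow]=3 write a[1]=4 → slow++,fast++
(s=1,f=2) a[fast]=7≠a[slow]=4 write a[2]=7 → slow++,fast++
(s=2,f=3) a[fast]=9≠a[slow]=7 write a[3]=9 → slow++,fast++
(s=3,f=4) a[fast]=9=a[slow] dup → fast++
(s=3,f=5) a[fast]=9=a[slow] dup → fast++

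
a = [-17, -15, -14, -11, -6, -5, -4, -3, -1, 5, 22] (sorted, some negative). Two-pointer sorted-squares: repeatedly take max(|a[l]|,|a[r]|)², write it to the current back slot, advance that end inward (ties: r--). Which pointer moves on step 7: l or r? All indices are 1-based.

l=1 r=11: |-17|<=|22| out[11]=484, r--
l=1 r=10: |-17|>|5| out[10]=289, l++
l=2 r=10: |-15|>|5| out[9]=225, l++
l=3 r=10: |-14|>|5| out[8]=196, l++
l=4 r=10: |-11|>|5| out[7]=121, l++
l=5 r=10: |-6|>|5| out[6]=36, l++
l=6 r=10: |-5|<=|5| out[5]=25, r--

r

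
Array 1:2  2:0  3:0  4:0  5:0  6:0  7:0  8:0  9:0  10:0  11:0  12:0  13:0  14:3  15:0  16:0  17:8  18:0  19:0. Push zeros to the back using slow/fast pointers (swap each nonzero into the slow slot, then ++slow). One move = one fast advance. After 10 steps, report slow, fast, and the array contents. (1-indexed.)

slow=2, fast=11, a=[2, 0, 0, 0, 0, 0, 0, 0, 0, 0, 0, 0, 0, 3, 0, 0, 8, 0, 0]

slow=1 fast=1: a[fast]=2≠0 swap→a[1]=2, slow++,fast++
slow=2 fast=2: a[fast]=0, fast++
slow=2 fast=3: a[fast]=0, fast++
slow=2 fast=4: a[fast]=0, fast++
slow=2 fast=5: a[fast]=0, fast++
slow=2 fast=6: a[fast]=0, fast++
slow=2 fast=7: a[fast]=0, fast++
slow=2 fast=8: a[fast]=0, fast++
slow=2 fast=9: a[fast]=0, fast++
slow=2 fast=10: a[fast]=0, fast++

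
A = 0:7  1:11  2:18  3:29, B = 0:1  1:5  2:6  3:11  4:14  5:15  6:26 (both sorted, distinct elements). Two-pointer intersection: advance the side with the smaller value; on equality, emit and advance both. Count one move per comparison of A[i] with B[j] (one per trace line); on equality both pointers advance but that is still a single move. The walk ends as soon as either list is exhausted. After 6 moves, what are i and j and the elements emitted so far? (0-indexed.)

[i=0,j=0] 7>1 → j++
[i=0,j=1] 7>5 → j++
[i=0,j=2] 7>6 → j++
[i=0,j=3] 7<11 → i++
[i=1,j=3] 11==11 emit → i++,j++
[i=2,j=4] 18>14 → j++

i=2, j=5, emitted=[11]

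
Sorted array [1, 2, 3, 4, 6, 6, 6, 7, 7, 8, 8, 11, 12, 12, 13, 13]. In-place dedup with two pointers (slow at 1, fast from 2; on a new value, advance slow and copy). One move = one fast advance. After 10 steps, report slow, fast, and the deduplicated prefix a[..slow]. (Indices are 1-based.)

slow=7, fast=12, prefix=[1, 2, 3, 4, 6, 7, 8]

(s=1,f=2) a[fast]=2≠a[slow]=1 write a[2]=2 → slow++,fast++
(s=2,f=3) a[fast]=3≠a[slow]=2 write a[3]=3 → slow++,fast++
(s=3,f=4) a[fast]=4≠a[slow]=3 write a[4]=4 → slow++,fast++
(s=4,f=5) a[fast]=6≠a[slow]=4 write a[5]=6 → slow++,fast++
(s=5,f=6) a[fast]=6=a[slow] dup → fast++
(s=5,f=7) a[fast]=6=a[slow] dup → fast++
(s=5,f=8) a[fast]=7≠a[slow]=6 write a[6]=7 → slow++,fast++
(s=6,f=9) a[fast]=7=a[slow] dup → fast++
(s=6,f=10) a[fast]=8≠a[slow]=7 write a[7]=8 → slow++,fast++
(s=7,f=11) a[fast]=8=a[slow] dup → fast++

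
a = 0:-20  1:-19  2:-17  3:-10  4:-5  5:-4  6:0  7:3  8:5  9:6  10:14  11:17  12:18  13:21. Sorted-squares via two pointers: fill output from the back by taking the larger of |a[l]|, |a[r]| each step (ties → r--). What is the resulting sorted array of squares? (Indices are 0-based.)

l=0 r=13: |-20|<=|21| out[13]=441, r--
l=0 r=12: |-20|>|18| out[12]=400, l++
l=1 r=12: |-19|>|18| out[11]=361, l++
l=2 r=12: |-17|<=|18| out[10]=324, r--
l=2 r=11: |-17|<=|17| out[9]=289, r--
l=2 r=10: |-17|>|14| out[8]=289, l++
l=3 r=10: |-10|<=|14| out[7]=196, r--
l=3 r=9: |-10|>|6| out[6]=100, l++
l=4 r=9: |-5|<=|6| out[5]=36, r--
l=4 r=8: |-5|<=|5| out[4]=25, r--
l=4 r=7: |-5|>|3| out[3]=25, l++
l=5 r=7: |-4|>|3| out[2]=16, l++
l=6 r=7: |0|<=|3| out[1]=9, r--
l=6 r=6: |0|<=|0| out[0]=0, r--

[0, 9, 16, 25, 25, 36, 100, 196, 289, 289, 324, 361, 400, 441]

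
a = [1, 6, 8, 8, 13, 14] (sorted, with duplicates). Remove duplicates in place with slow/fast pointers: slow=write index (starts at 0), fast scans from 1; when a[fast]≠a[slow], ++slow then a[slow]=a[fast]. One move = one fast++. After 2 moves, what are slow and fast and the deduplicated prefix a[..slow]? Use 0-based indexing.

slow=2, fast=3, prefix=[1, 6, 8]

slow=0 fast=1: a[fast]=6≠a[slow]=1 write a[1]=6, slow++,fast++
slow=1 fast=2: a[fast]=8≠a[slow]=6 write a[2]=8, slow++,fast++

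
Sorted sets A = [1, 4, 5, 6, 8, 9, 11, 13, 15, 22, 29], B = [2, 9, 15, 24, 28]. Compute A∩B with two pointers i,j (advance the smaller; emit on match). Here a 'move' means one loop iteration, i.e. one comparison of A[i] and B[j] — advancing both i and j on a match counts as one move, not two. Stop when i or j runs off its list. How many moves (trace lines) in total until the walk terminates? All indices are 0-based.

i=0 j=0: 1<2, i++
i=1 j=0: 4>2, j++
i=1 j=1: 4<9, i++
i=2 j=1: 5<9, i++
i=3 j=1: 6<9, i++
i=4 j=1: 8<9, i++
i=5 j=1: 9==9 emit, i++,j++
i=6 j=2: 11<15, i++
i=7 j=2: 13<15, i++
i=8 j=2: 15==15 emit, i++,j++
i=9 j=3: 22<24, i++
i=10 j=3: 29>24, j++
i=10 j=4: 29>28, j++

13 moves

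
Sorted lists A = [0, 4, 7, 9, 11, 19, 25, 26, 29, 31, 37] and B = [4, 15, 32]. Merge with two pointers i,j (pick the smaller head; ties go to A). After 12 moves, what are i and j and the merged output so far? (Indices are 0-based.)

i=10, j=2, merged so far=[0, 4, 4, 7, 9, 11, 15, 19, 25, 26, 29, 31]

i=0 j=0: A[i]=0<=B[j]=4 take 0, i++
i=1 j=0: A[i]=4<=B[j]=4 take 4, i++
i=2 j=0: A[i]=7>B[j]=4 take 4, j++
i=2 j=1: A[i]=7<=B[j]=15 take 7, i++
i=3 j=1: A[i]=9<=B[j]=15 take 9, i++
i=4 j=1: A[i]=11<=B[j]=15 take 11, i++
i=5 j=1: A[i]=19>B[j]=15 take 15, j++
i=5 j=2: A[i]=19<=B[j]=32 take 19, i++
i=6 j=2: A[i]=25<=B[j]=32 take 25, i++
i=7 j=2: A[i]=26<=B[j]=32 take 26, i++
i=8 j=2: A[i]=29<=B[j]=32 take 29, i++
i=9 j=2: A[i]=31<=B[j]=32 take 31, i++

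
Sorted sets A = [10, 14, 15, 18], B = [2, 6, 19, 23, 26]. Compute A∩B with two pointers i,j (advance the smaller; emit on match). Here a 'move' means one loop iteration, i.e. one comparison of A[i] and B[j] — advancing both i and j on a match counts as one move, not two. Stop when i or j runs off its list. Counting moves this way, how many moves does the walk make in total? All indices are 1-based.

[i=1,j=1] 10>2 → j++
[i=1,j=2] 10>6 → j++
[i=1,j=3] 10<19 → i++
[i=2,j=3] 14<19 → i++
[i=3,j=3] 15<19 → i++
[i=4,j=3] 18<19 → i++

6 moves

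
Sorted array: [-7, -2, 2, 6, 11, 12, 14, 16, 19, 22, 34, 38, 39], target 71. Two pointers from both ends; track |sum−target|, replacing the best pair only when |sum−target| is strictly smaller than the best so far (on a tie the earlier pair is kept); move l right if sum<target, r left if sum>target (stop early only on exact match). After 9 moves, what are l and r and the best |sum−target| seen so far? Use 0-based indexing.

l=9, r=12, best |Δ|=13

[0,12] -7+39=32 d=39 * → l++
[1,12] -2+39=37 d=34 * → l++
[2,12] 2+39=41 d=30 * → l++
[3,12] 6+39=45 d=26 * → l++
[4,12] 11+39=50 d=21 * → l++
[5,12] 12+39=51 d=20 * → l++
[6,12] 14+39=53 d=18 * → l++
[7,12] 16+39=55 d=16 * → l++
[8,12] 19+39=58 d=13 * → l++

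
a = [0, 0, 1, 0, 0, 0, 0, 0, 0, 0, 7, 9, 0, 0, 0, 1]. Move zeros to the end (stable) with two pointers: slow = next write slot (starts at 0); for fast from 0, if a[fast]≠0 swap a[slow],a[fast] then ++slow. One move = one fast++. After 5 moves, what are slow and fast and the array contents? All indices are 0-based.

slow=0 fast=0: a[fast]=0, fast++
slow=0 fast=1: a[fast]=0, fast++
slow=0 fast=2: a[fast]=1≠0 swap→a[0]=1, slow++,fast++
slow=1 fast=3: a[fast]=0, fast++
slow=1 fast=4: a[fast]=0, fast++

slow=1, fast=5, a=[1, 0, 0, 0, 0, 0, 0, 0, 0, 0, 7, 9, 0, 0, 0, 1]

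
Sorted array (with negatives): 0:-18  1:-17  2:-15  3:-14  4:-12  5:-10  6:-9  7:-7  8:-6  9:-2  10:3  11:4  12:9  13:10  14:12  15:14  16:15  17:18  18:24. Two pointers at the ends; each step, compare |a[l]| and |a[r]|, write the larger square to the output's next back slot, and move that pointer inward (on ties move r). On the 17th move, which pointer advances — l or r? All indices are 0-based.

r

[0,18] |-18|<=|24| out[18]=576 → r--
[0,17] |-18|<=|18| out[17]=324 → r--
[0,16] |-18|>|15| out[16]=324 → l++
[1,16] |-17|>|15| out[15]=289 → l++
[2,16] |-15|<=|15| out[14]=225 → r--
[2,15] |-15|>|14| out[13]=225 → l++
[3,15] |-14|<=|14| out[12]=196 → r--
[3,14] |-14|>|12| out[11]=196 → l++
[4,14] |-12|<=|12| out[10]=144 → r--
[4,13] |-12|>|10| out[9]=144 → l++
[5,13] |-10|<=|10| out[8]=100 → r--
[5,12] |-10|>|9| out[7]=100 → l++
[6,12] |-9|<=|9| out[6]=81 → r--
[6,11] |-9|>|4| out[5]=81 → l++
[7,11] |-7|>|4| out[4]=49 → l++
[8,11] |-6|>|4| out[3]=36 → l++
[9,11] |-2|<=|4| out[2]=16 → r--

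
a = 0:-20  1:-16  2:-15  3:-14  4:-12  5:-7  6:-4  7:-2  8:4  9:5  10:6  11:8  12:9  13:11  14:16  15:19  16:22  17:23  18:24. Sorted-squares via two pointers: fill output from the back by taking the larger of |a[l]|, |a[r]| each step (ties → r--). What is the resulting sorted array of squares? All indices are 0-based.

[4, 16, 16, 25, 36, 49, 64, 81, 121, 144, 196, 225, 256, 256, 361, 400, 484, 529, 576]

l=0 r=18: |-20|<=|24| out[18]=576, r--
l=0 r=17: |-20|<=|23| out[17]=529, r--
l=0 r=16: |-20|<=|22| out[16]=484, r--
l=0 r=15: |-20|>|19| out[15]=400, l++
l=1 r=15: |-16|<=|19| out[14]=361, r--
l=1 r=14: |-16|<=|16| out[13]=256, r--
l=1 r=13: |-16|>|11| out[12]=256, l++
l=2 r=13: |-15|>|11| out[11]=225, l++
l=3 r=13: |-14|>|11| out[10]=196, l++
l=4 r=13: |-12|>|11| out[9]=144, l++
l=5 r=13: |-7|<=|11| out[8]=121, r--
l=5 r=12: |-7|<=|9| out[7]=81, r--
l=5 r=11: |-7|<=|8| out[6]=64, r--
l=5 r=10: |-7|>|6| out[5]=49, l++
l=6 r=10: |-4|<=|6| out[4]=36, r--
l=6 r=9: |-4|<=|5| out[3]=25, r--
l=6 r=8: |-4|<=|4| out[2]=16, r--
l=6 r=7: |-4|>|-2| out[1]=16, l++
l=7 r=7: |-2|<=|-2| out[0]=4, r--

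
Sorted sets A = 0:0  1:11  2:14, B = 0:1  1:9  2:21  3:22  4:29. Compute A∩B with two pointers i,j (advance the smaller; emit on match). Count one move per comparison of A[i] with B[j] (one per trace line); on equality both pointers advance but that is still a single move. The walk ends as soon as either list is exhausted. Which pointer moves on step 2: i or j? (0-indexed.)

j

i=0 j=0: 0<1, i++
i=1 j=0: 11>1, j++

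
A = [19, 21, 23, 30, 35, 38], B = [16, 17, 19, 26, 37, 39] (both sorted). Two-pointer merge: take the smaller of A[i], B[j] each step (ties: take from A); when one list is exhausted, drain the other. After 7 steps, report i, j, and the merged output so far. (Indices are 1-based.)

i=4, j=5, merged so far=[16, 17, 19, 19, 21, 23, 26]

i=1 j=1: A[i]=19>B[j]=16 take 16, j++
i=1 j=2: A[i]=19>B[j]=17 take 17, j++
i=1 j=3: A[i]=19<=B[j]=19 take 19, i++
i=2 j=3: A[i]=21>B[j]=19 take 19, j++
i=2 j=4: A[i]=21<=B[j]=26 take 21, i++
i=3 j=4: A[i]=23<=B[j]=26 take 23, i++
i=4 j=4: A[i]=30>B[j]=26 take 26, j++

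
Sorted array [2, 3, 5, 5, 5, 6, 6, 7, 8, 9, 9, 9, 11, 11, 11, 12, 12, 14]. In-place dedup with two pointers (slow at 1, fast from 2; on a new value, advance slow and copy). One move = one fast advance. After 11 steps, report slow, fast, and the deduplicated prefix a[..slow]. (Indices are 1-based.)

slow=7, fast=13, prefix=[2, 3, 5, 6, 7, 8, 9]

(s=1,f=2) a[fast]=3≠a[slow]=2 write a[2]=3 → slow++,fast++
(s=2,f=3) a[fast]=5≠a[slow]=3 write a[3]=5 → slow++,fast++
(s=3,f=4) a[fast]=5=a[slow] dup → fast++
(s=3,f=5) a[fast]=5=a[slow] dup → fast++
(s=3,f=6) a[fast]=6≠a[slow]=5 write a[4]=6 → slow++,fast++
(s=4,f=7) a[fast]=6=a[slow] dup → fast++
(s=4,f=8) a[fast]=7≠a[slow]=6 write a[5]=7 → slow++,fast++
(s=5,f=9) a[fast]=8≠a[slow]=7 write a[6]=8 → slow++,fast++
(s=6,f=10) a[fast]=9≠a[slow]=8 write a[7]=9 → slow++,fast++
(s=7,f=11) a[fast]=9=a[slow] dup → fast++
(s=7,f=12) a[fast]=9=a[slow] dup → fast++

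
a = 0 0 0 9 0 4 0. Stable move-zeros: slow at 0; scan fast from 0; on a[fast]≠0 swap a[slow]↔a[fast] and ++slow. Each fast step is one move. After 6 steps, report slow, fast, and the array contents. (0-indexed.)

(s=0,f=0) a[fast]=0 → fast++
(s=0,f=1) a[fast]=0 → fast++
(s=0,f=2) a[fast]=0 → fast++
(s=0,f=3) a[fast]=9≠0 swap→a[0]=9 → slow++,fast++
(s=1,f=4) a[fast]=0 → fast++
(s=1,f=5) a[fast]=4≠0 swap→a[1]=4 → slow++,fast++

slow=2, fast=6, a=[9, 4, 0, 0, 0, 0, 0]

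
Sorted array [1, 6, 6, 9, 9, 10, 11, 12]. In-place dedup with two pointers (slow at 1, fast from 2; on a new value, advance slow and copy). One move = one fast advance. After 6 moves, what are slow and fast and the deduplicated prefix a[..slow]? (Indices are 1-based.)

slow=1 fast=2: a[fast]=6≠a[slow]=1 write a[2]=6, slow++,fast++
slow=2 fast=3: a[fast]=6=a[slow] dup, fast++
slow=2 fast=4: a[fast]=9≠a[slow]=6 write a[3]=9, slow++,fast++
slow=3 fast=5: a[fast]=9=a[slow] dup, fast++
slow=3 fast=6: a[fast]=10≠a[slow]=9 write a[4]=10, slow++,fast++
slow=4 fast=7: a[fast]=11≠a[slow]=10 write a[5]=11, slow++,fast++

slow=5, fast=8, prefix=[1, 6, 9, 10, 11]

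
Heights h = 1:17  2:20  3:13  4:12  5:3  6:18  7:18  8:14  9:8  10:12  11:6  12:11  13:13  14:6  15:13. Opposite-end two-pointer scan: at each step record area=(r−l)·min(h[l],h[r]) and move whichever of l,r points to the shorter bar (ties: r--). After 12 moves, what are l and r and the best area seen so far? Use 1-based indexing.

l=1 r=15: min(17,13)*14=182 best=182 *, r--
l=1 r=14: min(17,6)*13=78 best=182, r--
l=1 r=13: min(17,13)*12=156 best=182, r--
l=1 r=12: min(17,11)*11=121 best=182, r--
l=1 r=11: min(17,6)*10=60 best=182, r--
l=1 r=10: min(17,12)*9=108 best=182, r--
l=1 r=9: min(17,8)*8=64 best=182, r--
l=1 r=8: min(17,14)*7=98 best=182, r--
l=1 r=7: min(17,18)*6=102 best=182, l++
l=2 r=7: min(20,18)*5=90 best=182, r--
l=2 r=6: min(20,18)*4=72 best=182, r--
l=2 r=5: min(20,3)*3=9 best=182, r--

l=2, r=4, best area=182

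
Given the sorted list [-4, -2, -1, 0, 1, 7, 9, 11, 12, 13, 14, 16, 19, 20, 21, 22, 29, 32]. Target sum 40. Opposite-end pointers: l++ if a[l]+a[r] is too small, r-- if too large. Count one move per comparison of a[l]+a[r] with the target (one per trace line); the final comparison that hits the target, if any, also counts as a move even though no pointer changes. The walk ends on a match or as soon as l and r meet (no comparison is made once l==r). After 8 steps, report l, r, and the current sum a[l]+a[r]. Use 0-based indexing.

[0,17] -4+32=28 <40 → l++
[1,17] -2+32=30 <40 → l++
[2,17] -1+32=31 <40 → l++
[3,17] 0+32=32 <40 → l++
[4,17] 1+32=33 <40 → l++
[5,17] 7+32=39 <40 → l++
[6,17] 9+32=41 >40 → r--
[6,16] 9+29=38 <40 → l++

l=7, r=16, sum=40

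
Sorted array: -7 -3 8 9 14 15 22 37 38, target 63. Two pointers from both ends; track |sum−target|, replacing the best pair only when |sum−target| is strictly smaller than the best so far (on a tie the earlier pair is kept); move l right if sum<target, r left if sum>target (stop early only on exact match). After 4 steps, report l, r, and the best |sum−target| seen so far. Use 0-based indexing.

l=0 r=8: -7+38=31 d=32 *, l++
l=1 r=8: -3+38=35 d=28 *, l++
l=2 r=8: 8+38=46 d=17 *, l++
l=3 r=8: 9+38=47 d=16 *, l++

l=4, r=8, best |Δ|=16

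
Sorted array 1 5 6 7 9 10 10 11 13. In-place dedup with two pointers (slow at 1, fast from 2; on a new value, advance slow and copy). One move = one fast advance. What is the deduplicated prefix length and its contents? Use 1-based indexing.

(s=1,f=2) a[fast]=5≠a[slow]=1 write a[2]=5 → slow++,fast++
(s=2,f=3) a[fast]=6≠a[slow]=5 write a[3]=6 → slow++,fast++
(s=3,f=4) a[fast]=7≠a[slow]=6 write a[4]=7 → slow++,fast++
(s=4,f=5) a[fast]=9≠a[slow]=7 write a[5]=9 → slow++,fast++
(s=5,f=6) a[fast]=10≠a[slow]=9 write a[6]=10 → slow++,fast++
(s=6,f=7) a[fast]=10=a[slow] dup → fast++
(s=6,f=8) a[fast]=11≠a[slow]=10 write a[7]=11 → slow++,fast++
(s=7,f=9) a[fast]=13≠a[slow]=11 write a[8]=13 → slow++,fast++

length 8; prefix = [1, 5, 6, 7, 9, 10, 11, 13]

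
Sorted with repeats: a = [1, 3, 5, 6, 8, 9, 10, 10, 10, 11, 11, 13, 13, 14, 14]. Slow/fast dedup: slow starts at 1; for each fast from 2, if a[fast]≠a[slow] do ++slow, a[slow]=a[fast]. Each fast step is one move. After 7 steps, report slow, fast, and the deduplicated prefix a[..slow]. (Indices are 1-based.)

slow=7, fast=9, prefix=[1, 3, 5, 6, 8, 9, 10]

(s=1,f=2) a[fast]=3≠a[slow]=1 write a[2]=3 → slow++,fast++
(s=2,f=3) a[fast]=5≠a[slow]=3 write a[3]=5 → slow++,fast++
(s=3,f=4) a[fast]=6≠a[slow]=5 write a[4]=6 → slow++,fast++
(s=4,f=5) a[fast]=8≠a[slow]=6 write a[5]=8 → slow++,fast++
(s=5,f=6) a[fast]=9≠a[slow]=8 write a[6]=9 → slow++,fast++
(s=6,f=7) a[fast]=10≠a[slow]=9 write a[7]=10 → slow++,fast++
(s=7,f=8) a[fast]=10=a[slow] dup → fast++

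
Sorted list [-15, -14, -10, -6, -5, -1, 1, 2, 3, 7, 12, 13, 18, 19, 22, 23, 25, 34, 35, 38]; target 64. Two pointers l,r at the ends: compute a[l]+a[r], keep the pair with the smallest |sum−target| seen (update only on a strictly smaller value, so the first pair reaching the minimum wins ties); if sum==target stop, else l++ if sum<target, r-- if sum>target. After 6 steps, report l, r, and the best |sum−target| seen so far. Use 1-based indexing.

[1,20] -15+38=23 d=41 * → l++
[2,20] -14+38=24 d=40 * → l++
[3,20] -10+38=28 d=36 * → l++
[4,20] -6+38=32 d=32 * → l++
[5,20] -5+38=33 d=31 * → l++
[6,20] -1+38=37 d=27 * → l++

l=7, r=20, best |Δ|=27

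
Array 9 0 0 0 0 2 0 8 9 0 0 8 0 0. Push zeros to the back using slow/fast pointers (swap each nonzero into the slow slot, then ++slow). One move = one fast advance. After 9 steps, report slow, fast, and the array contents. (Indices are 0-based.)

slow=4, fast=9, a=[9, 2, 8, 9, 0, 0, 0, 0, 0, 0, 0, 8, 0, 0]

slow=0 fast=0: a[fast]=9≠0 swap→a[0]=9, slow++,fast++
slow=1 fast=1: a[fast]=0, fast++
slow=1 fast=2: a[fast]=0, fast++
slow=1 fast=3: a[fast]=0, fast++
slow=1 fast=4: a[fast]=0, fast++
slow=1 fast=5: a[fast]=2≠0 swap→a[1]=2, slow++,fast++
slow=2 fast=6: a[fast]=0, fast++
slow=2 fast=7: a[fast]=8≠0 swap→a[2]=8, slow++,fast++
slow=3 fast=8: a[fast]=9≠0 swap→a[3]=9, slow++,fast++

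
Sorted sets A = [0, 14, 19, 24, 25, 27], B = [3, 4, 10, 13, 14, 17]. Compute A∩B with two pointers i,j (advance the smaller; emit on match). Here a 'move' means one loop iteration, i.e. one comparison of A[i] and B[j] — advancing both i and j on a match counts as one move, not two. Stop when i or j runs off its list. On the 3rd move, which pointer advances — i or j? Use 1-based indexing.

j

i=1 j=1: 0<3, i++
i=2 j=1: 14>3, j++
i=2 j=2: 14>4, j++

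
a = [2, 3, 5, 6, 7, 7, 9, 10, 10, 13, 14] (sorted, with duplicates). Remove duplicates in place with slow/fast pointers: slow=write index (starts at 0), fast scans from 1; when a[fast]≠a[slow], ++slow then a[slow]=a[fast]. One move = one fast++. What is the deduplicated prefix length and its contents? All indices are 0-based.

(s=0,f=1) a[fast]=3≠a[slow]=2 write a[1]=3 → slow++,fast++
(s=1,f=2) a[fast]=5≠a[slow]=3 write a[2]=5 → slow++,fast++
(s=2,f=3) a[fast]=6≠a[slow]=5 write a[3]=6 → slow++,fast++
(s=3,f=4) a[fast]=7≠a[slow]=6 write a[4]=7 → slow++,fast++
(s=4,f=5) a[fast]=7=a[slow] dup → fast++
(s=4,f=6) a[fast]=9≠a[slow]=7 write a[5]=9 → slow++,fast++
(s=5,f=7) a[fast]=10≠a[slow]=9 write a[6]=10 → slow++,fast++
(s=6,f=8) a[fast]=10=a[slow] dup → fast++
(s=6,f=9) a[fast]=13≠a[slow]=10 write a[7]=13 → slow++,fast++
(s=7,f=10) a[fast]=14≠a[slow]=13 write a[8]=14 → slow++,fast++

length 9; prefix = [2, 3, 5, 6, 7, 9, 10, 13, 14]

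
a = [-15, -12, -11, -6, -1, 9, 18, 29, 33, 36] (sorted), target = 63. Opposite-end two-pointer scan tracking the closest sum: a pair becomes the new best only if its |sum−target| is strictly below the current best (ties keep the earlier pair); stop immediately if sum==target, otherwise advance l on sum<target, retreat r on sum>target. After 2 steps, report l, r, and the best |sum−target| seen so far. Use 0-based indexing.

l=2, r=9, best |Δ|=39

[0,9] -15+36=21 d=42 * → l++
[1,9] -12+36=24 d=39 * → l++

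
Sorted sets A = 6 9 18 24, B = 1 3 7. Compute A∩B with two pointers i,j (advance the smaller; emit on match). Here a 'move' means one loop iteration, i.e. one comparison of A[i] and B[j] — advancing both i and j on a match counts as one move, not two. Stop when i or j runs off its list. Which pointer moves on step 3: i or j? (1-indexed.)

i=1 j=1: 6>1, j++
i=1 j=2: 6>3, j++
i=1 j=3: 6<7, i++

i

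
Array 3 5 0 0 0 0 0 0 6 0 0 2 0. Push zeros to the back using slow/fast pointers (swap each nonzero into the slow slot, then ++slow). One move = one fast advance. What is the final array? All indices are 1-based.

[3, 5, 6, 2, 0, 0, 0, 0, 0, 0, 0, 0, 0]

(s=1,f=1) a[fast]=3≠0 swap→a[1]=3 → slow++,fast++
(s=2,f=2) a[fast]=5≠0 swap→a[2]=5 → slow++,fast++
(s=3,f=3) a[fast]=0 → fast++
(s=3,f=4) a[fast]=0 → fast++
(s=3,f=5) a[fast]=0 → fast++
(s=3,f=6) a[fast]=0 → fast++
(s=3,f=7) a[fast]=0 → fast++
(s=3,f=8) a[fast]=0 → fast++
(s=3,f=9) a[fast]=6≠0 swap→a[3]=6 → slow++,fast++
(s=4,f=10) a[fast]=0 → fast++
(s=4,f=11) a[fast]=0 → fast++
(s=4,f=12) a[fast]=2≠0 swap→a[4]=2 → slow++,fast++
(s=5,f=13) a[fast]=0 → fast++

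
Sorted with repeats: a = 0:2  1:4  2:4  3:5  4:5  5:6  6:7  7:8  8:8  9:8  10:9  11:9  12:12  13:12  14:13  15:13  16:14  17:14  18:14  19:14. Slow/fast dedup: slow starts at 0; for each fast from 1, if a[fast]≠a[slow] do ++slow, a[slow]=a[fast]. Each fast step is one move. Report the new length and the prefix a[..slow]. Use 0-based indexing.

slow=0 fast=1: a[fast]=4≠a[slow]=2 write a[1]=4, slow++,fast++
slow=1 fast=2: a[fast]=4=a[slow] dup, fast++
slow=1 fast=3: a[fast]=5≠a[slow]=4 write a[2]=5, slow++,fast++
slow=2 fast=4: a[fast]=5=a[slow] dup, fast++
slow=2 fast=5: a[fast]=6≠a[slow]=5 write a[3]=6, slow++,fast++
slow=3 fast=6: a[fast]=7≠a[slow]=6 write a[4]=7, slow++,fast++
slow=4 fast=7: a[fast]=8≠a[slow]=7 write a[5]=8, slow++,fast++
slow=5 fast=8: a[fast]=8=a[slow] dup, fast++
slow=5 fast=9: a[fast]=8=a[slow] dup, fast++
slow=5 fast=10: a[fast]=9≠a[slow]=8 write a[6]=9, slow++,fast++
slow=6 fast=11: a[fast]=9=a[slow] dup, fast++
slow=6 fast=12: a[fast]=12≠a[slow]=9 write a[7]=12, slow++,fast++
slow=7 fast=13: a[fast]=12=a[slow] dup, fast++
slow=7 fast=14: a[fast]=13≠a[slow]=12 write a[8]=13, slow++,fast++
slow=8 fast=15: a[fast]=13=a[slow] dup, fast++
slow=8 fast=16: a[fast]=14≠a[slow]=13 write a[9]=14, slow++,fast++
slow=9 fast=17: a[fast]=14=a[slow] dup, fast++
slow=9 fast=18: a[fast]=14=a[slow] dup, fast++
slow=9 fast=19: a[fast]=14=a[slow] dup, fast++

length 10; prefix = [2, 4, 5, 6, 7, 8, 9, 12, 13, 14]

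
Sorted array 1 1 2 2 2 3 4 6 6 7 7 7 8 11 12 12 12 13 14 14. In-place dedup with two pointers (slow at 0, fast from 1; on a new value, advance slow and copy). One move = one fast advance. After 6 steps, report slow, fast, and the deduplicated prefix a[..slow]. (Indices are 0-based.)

slow=0 fast=1: a[fast]=1=a[slow] dup, fast++
slow=0 fast=2: a[fast]=2≠a[slow]=1 write a[1]=2, slow++,fast++
slow=1 fast=3: a[fast]=2=a[slow] dup, fast++
slow=1 fast=4: a[fast]=2=a[slow] dup, fast++
slow=1 fast=5: a[fast]=3≠a[slow]=2 write a[2]=3, slow++,fast++
slow=2 fast=6: a[fast]=4≠a[slow]=3 write a[3]=4, slow++,fast++

slow=3, fast=7, prefix=[1, 2, 3, 4]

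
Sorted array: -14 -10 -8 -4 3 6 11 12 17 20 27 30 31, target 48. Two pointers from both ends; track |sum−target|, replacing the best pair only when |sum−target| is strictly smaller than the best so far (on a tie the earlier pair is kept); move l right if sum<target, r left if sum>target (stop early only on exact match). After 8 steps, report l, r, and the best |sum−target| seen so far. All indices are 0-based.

l=8, r=12, best |Δ|=5

[0,12] -14+31=17 d=31 * → l++
[1,12] -10+31=21 d=27 * → l++
[2,12] -8+31=23 d=25 * → l++
[3,12] -4+31=27 d=21 * → l++
[4,12] 3+31=34 d=14 * → l++
[5,12] 6+31=37 d=11 * → l++
[6,12] 11+31=42 d=6 * → l++
[7,12] 12+31=43 d=5 * → l++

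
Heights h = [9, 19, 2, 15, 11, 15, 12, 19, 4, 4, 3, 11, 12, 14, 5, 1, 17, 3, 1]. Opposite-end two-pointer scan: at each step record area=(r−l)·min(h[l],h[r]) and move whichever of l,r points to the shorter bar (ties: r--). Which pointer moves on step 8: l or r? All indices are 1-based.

[1,19] min(9,1)*18=18 best=18 * → r--
[1,18] min(9,3)*17=51 best=51 * → r--
[1,17] min(9,17)*16=144 best=144 * → l++
[2,17] min(19,17)*15=255 best=255 * → r--
[2,16] min(19,1)*14=14 best=255 → r--
[2,15] min(19,5)*13=65 best=255 → r--
[2,14] min(19,14)*12=168 best=255 → r--
[2,13] min(19,12)*11=132 best=255 → r--

r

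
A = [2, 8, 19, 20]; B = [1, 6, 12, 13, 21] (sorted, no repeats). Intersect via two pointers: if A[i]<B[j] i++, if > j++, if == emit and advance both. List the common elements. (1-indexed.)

i=1 j=1: 2>1, j++
i=1 j=2: 2<6, i++
i=2 j=2: 8>6, j++
i=2 j=3: 8<12, i++
i=3 j=3: 19>12, j++
i=3 j=4: 19>13, j++
i=3 j=5: 19<21, i++
i=4 j=5: 20<21, i++

intersection = []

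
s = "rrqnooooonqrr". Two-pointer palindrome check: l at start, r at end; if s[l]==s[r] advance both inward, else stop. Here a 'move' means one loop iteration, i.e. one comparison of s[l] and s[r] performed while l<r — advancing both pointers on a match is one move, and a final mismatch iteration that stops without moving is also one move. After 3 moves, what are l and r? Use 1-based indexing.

l=4, r=10

[1,13] 'r'=='r' → l++,r--
[2,12] 'r'=='r' → l++,r--
[3,11] 'q'=='q' → l++,r--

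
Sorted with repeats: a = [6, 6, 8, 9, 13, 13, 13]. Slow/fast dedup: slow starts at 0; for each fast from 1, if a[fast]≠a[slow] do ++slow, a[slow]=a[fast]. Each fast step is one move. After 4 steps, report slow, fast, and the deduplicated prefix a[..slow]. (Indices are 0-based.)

slow=0 fast=1: a[fast]=6=a[slow] dup, fast++
slow=0 fast=2: a[fast]=8≠a[slow]=6 write a[1]=8, slow++,fast++
slow=1 fast=3: a[fast]=9≠a[slow]=8 write a[2]=9, slow++,fast++
slow=2 fast=4: a[fast]=13≠a[slow]=9 write a[3]=13, slow++,fast++

slow=3, fast=5, prefix=[6, 8, 9, 13]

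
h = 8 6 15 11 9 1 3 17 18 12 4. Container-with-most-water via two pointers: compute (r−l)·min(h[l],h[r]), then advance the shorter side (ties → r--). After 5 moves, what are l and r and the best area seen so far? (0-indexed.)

l=3, r=8, best area=90

[0,10] min(8,4)*10=40 best=40 * → r--
[0,9] min(8,12)*9=72 best=72 * → l++
[1,9] min(6,12)*8=48 best=72 → l++
[2,9] min(15,12)*7=84 best=84 * → r--
[2,8] min(15,18)*6=90 best=90 * → l++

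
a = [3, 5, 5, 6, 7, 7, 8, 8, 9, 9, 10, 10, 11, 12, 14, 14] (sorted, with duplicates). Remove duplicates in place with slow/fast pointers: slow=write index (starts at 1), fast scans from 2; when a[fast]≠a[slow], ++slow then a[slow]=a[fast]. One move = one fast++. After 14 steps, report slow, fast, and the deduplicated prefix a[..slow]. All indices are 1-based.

slow=10, fast=16, prefix=[3, 5, 6, 7, 8, 9, 10, 11, 12, 14]

(s=1,f=2) a[fast]=5≠a[slow]=3 write a[2]=5 → slow++,fast++
(s=2,f=3) a[fast]=5=a[slow] dup → fast++
(s=2,f=4) a[fast]=6≠a[slow]=5 write a[3]=6 → slow++,fast++
(s=3,f=5) a[fast]=7≠a[slow]=6 write a[4]=7 → slow++,fast++
(s=4,f=6) a[fast]=7=a[slow] dup → fast++
(s=4,f=7) a[fast]=8≠a[slow]=7 write a[5]=8 → slow++,fast++
(s=5,f=8) a[fast]=8=a[slow] dup → fast++
(s=5,f=9) a[fast]=9≠a[slow]=8 write a[6]=9 → slow++,fast++
(s=6,f=10) a[fast]=9=a[slow] dup → fast++
(s=6,f=11) a[fast]=10≠a[slow]=9 write a[7]=10 → slow++,fast++
(s=7,f=12) a[fast]=10=a[slow] dup → fast++
(s=7,f=13) a[fast]=11≠a[slow]=10 write a[8]=11 → slow++,fast++
(s=8,f=14) a[fast]=12≠a[slow]=11 write a[9]=12 → slow++,fast++
(s=9,f=15) a[fast]=14≠a[slow]=12 write a[10]=14 → slow++,fast++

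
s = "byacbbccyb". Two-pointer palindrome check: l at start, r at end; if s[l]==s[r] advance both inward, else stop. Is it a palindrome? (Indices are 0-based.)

[0,9] 'b'=='b' → l++,r--
[1,8] 'y'=='y' → l++,r--
[2,7] 'a'!='c' → stop

not a palindrome (mismatch at 2,7)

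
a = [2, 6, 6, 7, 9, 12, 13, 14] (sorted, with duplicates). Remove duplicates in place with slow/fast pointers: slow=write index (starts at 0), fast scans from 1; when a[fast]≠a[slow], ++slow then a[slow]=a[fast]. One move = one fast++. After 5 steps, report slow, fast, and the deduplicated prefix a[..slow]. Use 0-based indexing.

slow=4, fast=6, prefix=[2, 6, 7, 9, 12]

(s=0,f=1) a[fast]=6≠a[slow]=2 write a[1]=6 → slow++,fast++
(s=1,f=2) a[fast]=6=a[slow] dup → fast++
(s=1,f=3) a[fast]=7≠a[slow]=6 write a[2]=7 → slow++,fast++
(s=2,f=4) a[fast]=9≠a[slow]=7 write a[3]=9 → slow++,fast++
(s=3,f=5) a[fast]=12≠a[slow]=9 write a[4]=12 → slow++,fast++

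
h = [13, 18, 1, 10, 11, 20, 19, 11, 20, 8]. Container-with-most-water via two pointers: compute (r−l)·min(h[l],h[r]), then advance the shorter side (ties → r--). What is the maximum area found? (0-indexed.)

[0,9] min(13,8)*9=72 best=72 * → r--
[0,8] min(13,20)*8=104 best=104 * → l++
[1,8] min(18,20)*7=126 best=126 * → l++
[2,8] min(1,20)*6=6 best=126 → l++
[3,8] min(10,20)*5=50 best=126 → l++
[4,8] min(11,20)*4=44 best=126 → l++
[5,8] min(20,20)*3=60 best=126 → r--
[5,7] min(20,11)*2=22 best=126 → r--
[5,6] min(20,19)*1=19 best=126 → r--

max area = 126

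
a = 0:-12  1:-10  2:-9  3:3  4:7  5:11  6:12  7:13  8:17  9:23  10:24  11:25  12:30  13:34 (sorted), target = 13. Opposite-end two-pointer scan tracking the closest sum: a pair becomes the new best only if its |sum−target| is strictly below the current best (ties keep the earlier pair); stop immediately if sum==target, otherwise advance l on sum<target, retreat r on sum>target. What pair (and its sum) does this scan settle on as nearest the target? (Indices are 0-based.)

[0,13] -12+34=22 d=9 * → r--
[0,12] -12+30=18 d=5 * → r--
[0,11] -12+25=13 d=0 * → stop

pair (-12, 25) with sum 13 (|Δ|=0)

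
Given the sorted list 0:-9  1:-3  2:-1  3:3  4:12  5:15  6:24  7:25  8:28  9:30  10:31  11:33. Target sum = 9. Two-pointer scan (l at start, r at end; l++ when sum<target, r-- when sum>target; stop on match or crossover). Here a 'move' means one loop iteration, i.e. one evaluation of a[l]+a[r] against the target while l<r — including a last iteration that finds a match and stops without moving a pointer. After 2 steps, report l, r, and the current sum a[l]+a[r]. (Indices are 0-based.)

[0,11] -9+33=24 >9 → r--
[0,10] -9+31=22 >9 → r--

l=0, r=9, sum=21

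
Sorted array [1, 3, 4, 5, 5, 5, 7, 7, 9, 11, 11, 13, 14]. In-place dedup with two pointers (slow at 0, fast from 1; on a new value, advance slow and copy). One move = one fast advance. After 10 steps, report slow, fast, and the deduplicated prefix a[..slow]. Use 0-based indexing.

slow=6, fast=11, prefix=[1, 3, 4, 5, 7, 9, 11]

(s=0,f=1) a[fast]=3≠a[slow]=1 write a[1]=3 → slow++,fast++
(s=1,f=2) a[fast]=4≠a[slow]=3 write a[2]=4 → slow++,fast++
(s=2,f=3) a[fast]=5≠a[slow]=4 write a[3]=5 → slow++,fast++
(s=3,f=4) a[fast]=5=a[slow] dup → fast++
(s=3,f=5) a[fast]=5=a[slow] dup → fast++
(s=3,f=6) a[fast]=7≠a[slow]=5 write a[4]=7 → slow++,fast++
(s=4,f=7) a[fast]=7=a[slow] dup → fast++
(s=4,f=8) a[fast]=9≠a[slow]=7 write a[5]=9 → slow++,fast++
(s=5,f=9) a[fast]=11≠a[slow]=9 write a[6]=11 → slow++,fast++
(s=6,f=10) a[fast]=11=a[slow] dup → fast++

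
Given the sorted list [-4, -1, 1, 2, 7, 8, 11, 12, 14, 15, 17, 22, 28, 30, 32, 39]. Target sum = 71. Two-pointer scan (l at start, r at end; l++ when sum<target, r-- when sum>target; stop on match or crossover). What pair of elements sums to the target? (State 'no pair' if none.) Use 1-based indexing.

l=1 r=16: -4+39=35 <71, l++
l=2 r=16: -1+39=38 <71, l++
l=3 r=16: 1+39=40 <71, l++
l=4 r=16: 2+39=41 <71, l++
l=5 r=16: 7+39=46 <71, l++
l=6 r=16: 8+39=47 <71, l++
l=7 r=16: 11+39=50 <71, l++
l=8 r=16: 12+39=51 <71, l++
l=9 r=16: 14+39=53 <71, l++
l=10 r=16: 15+39=54 <71, l++
l=11 r=16: 17+39=56 <71, l++
l=12 r=16: 22+39=61 <71, l++
l=13 r=16: 28+39=67 <71, l++
l=14 r=16: 30+39=69 <71, l++
l=15 r=16: 32+39=71, found

(32, 39)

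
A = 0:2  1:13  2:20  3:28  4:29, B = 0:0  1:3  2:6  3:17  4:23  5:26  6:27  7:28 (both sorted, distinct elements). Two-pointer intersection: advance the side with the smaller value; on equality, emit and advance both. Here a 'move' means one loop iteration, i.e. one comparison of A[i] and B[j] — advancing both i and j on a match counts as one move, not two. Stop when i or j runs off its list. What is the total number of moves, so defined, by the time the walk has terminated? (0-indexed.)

i=0 j=0: 2>0, j++
i=0 j=1: 2<3, i++
i=1 j=1: 13>3, j++
i=1 j=2: 13>6, j++
i=1 j=3: 13<17, i++
i=2 j=3: 20>17, j++
i=2 j=4: 20<23, i++
i=3 j=4: 28>23, j++
i=3 j=5: 28>26, j++
i=3 j=6: 28>27, j++
i=3 j=7: 28==28 emit, i++,j++

11 moves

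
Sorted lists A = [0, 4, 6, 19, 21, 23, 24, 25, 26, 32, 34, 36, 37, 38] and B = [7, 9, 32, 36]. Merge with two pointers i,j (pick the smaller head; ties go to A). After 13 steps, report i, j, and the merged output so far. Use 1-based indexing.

[i=1,j=1] A[i]=0<=B[j]=7 take 0 → i++
[i=2,j=1] A[i]=4<=B[j]=7 take 4 → i++
[i=3,j=1] A[i]=6<=B[j]=7 take 6 → i++
[i=4,j=1] A[i]=19>B[j]=7 take 7 → j++
[i=4,j=2] A[i]=19>B[j]=9 take 9 → j++
[i=4,j=3] A[i]=19<=B[j]=32 take 19 → i++
[i=5,j=3] A[i]=21<=B[j]=32 take 21 → i++
[i=6,j=3] A[i]=23<=B[j]=32 take 23 → i++
[i=7,j=3] A[i]=24<=B[j]=32 take 24 → i++
[i=8,j=3] A[i]=25<=B[j]=32 take 25 → i++
[i=9,j=3] A[i]=26<=B[j]=32 take 26 → i++
[i=10,j=3] A[i]=32<=B[j]=32 take 32 → i++
[i=11,j=3] A[i]=34>B[j]=32 take 32 → j++

i=11, j=4, merged so far=[0, 4, 6, 7, 9, 19, 21, 23, 24, 25, 26, 32, 32]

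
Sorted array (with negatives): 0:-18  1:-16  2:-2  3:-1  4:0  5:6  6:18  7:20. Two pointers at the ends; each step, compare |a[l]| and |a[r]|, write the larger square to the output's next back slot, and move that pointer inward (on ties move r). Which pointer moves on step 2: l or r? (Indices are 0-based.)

[0,7] |-18|<=|20| out[7]=400 → r--
[0,6] |-18|<=|18| out[6]=324 → r--

r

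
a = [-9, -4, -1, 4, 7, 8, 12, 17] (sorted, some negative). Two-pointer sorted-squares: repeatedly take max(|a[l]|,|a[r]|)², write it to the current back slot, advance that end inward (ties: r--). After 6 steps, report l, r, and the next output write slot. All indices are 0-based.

l=1, r=2, next write slot=1

[0,7] |-9|<=|17| out[7]=289 → r--
[0,6] |-9|<=|12| out[6]=144 → r--
[0,5] |-9|>|8| out[5]=81 → l++
[1,5] |-4|<=|8| out[4]=64 → r--
[1,4] |-4|<=|7| out[3]=49 → r--
[1,3] |-4|<=|4| out[2]=16 → r--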